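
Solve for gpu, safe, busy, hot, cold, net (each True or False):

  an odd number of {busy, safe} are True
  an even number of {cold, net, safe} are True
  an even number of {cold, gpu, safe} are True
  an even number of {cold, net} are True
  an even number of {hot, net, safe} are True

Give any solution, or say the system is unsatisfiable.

gpu: False, safe: False, busy: True, hot: False, cold: False, net: False

{busy, safe}: 1 true → odd ✓
{cold, net, safe}: 0 true → even ✓
{cold, gpu, safe}: 0 true → even ✓
{cold, net}: 0 true → even ✓
{hot, net, safe}: 0 true → even ✓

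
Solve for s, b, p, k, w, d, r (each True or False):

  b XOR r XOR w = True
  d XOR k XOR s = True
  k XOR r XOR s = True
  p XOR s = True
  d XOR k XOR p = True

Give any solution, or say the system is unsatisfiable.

Adding constraints 2, 4, 5 mod 2: every variable appears an even number of times on the left, so the left side is 0.
But the right sides sum to 1 (mod 2). 0 ≠ 1 — the system is inconsistent.

No satisfying assignment exists.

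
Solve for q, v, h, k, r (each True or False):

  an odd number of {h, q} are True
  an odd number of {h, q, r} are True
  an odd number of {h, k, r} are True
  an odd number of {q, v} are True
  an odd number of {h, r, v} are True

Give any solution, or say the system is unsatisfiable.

The formula is unsatisfiable.

Adding constraints 2, 4, 5 mod 2: every variable appears an even number of times on the left, so the left side is 0.
But the right sides sum to 1 (mod 2). 0 ≠ 1 — the system is inconsistent.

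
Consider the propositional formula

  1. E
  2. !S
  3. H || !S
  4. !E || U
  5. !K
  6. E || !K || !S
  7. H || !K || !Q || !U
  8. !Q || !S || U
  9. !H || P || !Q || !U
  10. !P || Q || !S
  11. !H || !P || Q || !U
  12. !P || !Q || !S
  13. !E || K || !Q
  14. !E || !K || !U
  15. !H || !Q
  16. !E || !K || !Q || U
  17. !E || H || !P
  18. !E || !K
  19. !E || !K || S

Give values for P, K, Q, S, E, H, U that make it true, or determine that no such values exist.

Unit clause (E) forces E = True.
Unit clause (!S) forces S = False.
In (!E || U) only U is left, so U = True.
Unit clause (!K) forces K = False.
In (!E || K || !Q) only !Q is left, so Q = False.
Try P = True:
  (!H || !P || Q || !U) forces H = False.
  clause (!E || H || !P) is falsified — backtrack.
So P = False.
Set H = True.
All clauses satisfied.

P=F; K=F; Q=F; S=F; E=T; H=T; U=T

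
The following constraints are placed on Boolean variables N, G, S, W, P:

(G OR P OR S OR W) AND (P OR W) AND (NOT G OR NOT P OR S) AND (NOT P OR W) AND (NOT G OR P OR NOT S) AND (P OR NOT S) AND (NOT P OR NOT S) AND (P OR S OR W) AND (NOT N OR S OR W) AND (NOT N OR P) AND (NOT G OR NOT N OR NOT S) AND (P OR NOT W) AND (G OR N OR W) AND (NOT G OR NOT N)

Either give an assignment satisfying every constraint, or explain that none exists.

Set N = True.
  then (NOT N OR P) forces P = True.
  then (NOT G OR NOT N) forces G = False.
  then (NOT P OR W) forces W = True.
  then (NOT P OR NOT S) forces S = False.
All clauses satisfied.

N = True, G = False, S = False, W = True, P = True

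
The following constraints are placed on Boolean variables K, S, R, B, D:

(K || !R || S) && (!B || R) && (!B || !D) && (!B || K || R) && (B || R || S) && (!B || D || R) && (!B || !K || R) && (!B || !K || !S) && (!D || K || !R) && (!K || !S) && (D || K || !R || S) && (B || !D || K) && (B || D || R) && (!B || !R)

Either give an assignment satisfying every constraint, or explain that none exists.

K = True, S = False, R = True, B = False, D = True

Set K = True.
  then (!K || !S) forces S = False.
Try R = False:
  (!B || R) forces B = False.
  clause (B || R || S) is falsified — backtrack.
So R = True.
  then (!B || !R) forces B = False.
Set D = True.
All clauses satisfied.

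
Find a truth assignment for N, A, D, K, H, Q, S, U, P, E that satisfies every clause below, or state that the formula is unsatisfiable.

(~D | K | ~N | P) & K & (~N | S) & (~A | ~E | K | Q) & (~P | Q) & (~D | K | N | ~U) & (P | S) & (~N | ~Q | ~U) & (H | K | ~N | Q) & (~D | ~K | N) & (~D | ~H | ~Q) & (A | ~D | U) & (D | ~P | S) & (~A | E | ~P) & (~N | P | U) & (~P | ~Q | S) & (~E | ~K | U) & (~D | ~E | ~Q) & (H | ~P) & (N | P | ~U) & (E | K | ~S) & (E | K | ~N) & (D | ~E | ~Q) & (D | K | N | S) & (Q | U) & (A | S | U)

N=F, A=T, D=F, K=T, H=F, Q=T, S=T, U=F, P=F, E=F

Unit clause (K) forces K = True.
Set N = False.
  then (~D | ~K | N) forces D = False.
Set A = True.
Set H = False.
  then (H | ~P) forces P = False.
  then (N | P | ~U) forces U = False.
  then (Q | U) forces Q = True.
  then (P | S) forces S = True.
  then (~E | ~K | U) forces E = False.
All clauses satisfied.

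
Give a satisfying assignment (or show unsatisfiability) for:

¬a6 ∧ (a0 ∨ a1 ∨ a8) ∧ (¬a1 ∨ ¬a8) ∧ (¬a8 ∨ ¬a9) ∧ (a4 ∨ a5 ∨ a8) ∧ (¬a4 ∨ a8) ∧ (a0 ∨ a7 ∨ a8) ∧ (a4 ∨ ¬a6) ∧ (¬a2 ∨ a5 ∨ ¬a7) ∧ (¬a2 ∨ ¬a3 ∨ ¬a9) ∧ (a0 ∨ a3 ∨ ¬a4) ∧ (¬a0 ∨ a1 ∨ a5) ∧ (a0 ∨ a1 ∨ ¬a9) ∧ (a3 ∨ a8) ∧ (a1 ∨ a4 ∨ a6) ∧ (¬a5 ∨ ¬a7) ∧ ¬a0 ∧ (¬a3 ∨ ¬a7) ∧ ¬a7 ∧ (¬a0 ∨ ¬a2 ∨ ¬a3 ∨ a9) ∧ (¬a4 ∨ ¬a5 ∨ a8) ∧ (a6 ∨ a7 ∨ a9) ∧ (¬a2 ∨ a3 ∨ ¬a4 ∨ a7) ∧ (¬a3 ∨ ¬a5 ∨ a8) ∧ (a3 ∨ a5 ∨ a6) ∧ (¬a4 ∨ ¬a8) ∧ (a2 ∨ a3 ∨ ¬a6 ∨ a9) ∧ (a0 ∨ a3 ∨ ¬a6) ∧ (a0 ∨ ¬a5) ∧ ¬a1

Case a1 = True:
  Clause (¬a1) is falsified — contradiction.
Case a1 = False:
  (¬a6) forces a6 = False.
  (a1 ∨ a4 ∨ a6) forces a4 = True.
  (¬a4 ∨ a8) forces a8 = True.
  Clause (¬a4 ∨ ¬a8) is falsified — contradiction.
Both cases fail, so the formula is unsatisfiable.

Unsatisfiable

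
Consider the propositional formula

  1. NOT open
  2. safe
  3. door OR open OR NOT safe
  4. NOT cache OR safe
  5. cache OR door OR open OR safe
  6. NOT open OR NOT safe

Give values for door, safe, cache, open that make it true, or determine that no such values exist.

Unit clause (NOT open) forces open = False.
Unit clause (safe) forces safe = True.
In (door OR open OR NOT safe) only door is left, so door = True.
Set cache = False.
Check each clause:
  (NOT open): NOT open holds.
  (safe): safe holds.
  (door OR open OR NOT safe): door holds.
  (NOT cache OR safe): NOT cache holds.
  (cache OR door OR open OR safe): door holds.
  (NOT open OR NOT safe): NOT open holds.
All clauses satisfied.

door=T; safe=T; cache=F; open=F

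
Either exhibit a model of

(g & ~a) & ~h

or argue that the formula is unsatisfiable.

g = True, a = False, h = False

  g & ~a = True
    ~a = True
  ~h = True
Both conjuncts True, so the formula holds.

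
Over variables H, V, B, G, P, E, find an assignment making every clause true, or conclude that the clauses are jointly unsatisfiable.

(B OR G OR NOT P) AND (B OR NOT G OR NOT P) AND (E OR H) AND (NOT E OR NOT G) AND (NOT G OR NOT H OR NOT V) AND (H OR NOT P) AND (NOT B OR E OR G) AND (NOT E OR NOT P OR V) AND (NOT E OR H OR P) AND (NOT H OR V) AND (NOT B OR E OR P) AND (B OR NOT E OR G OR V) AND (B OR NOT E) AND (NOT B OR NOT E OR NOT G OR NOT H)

Try H = False:
  (E OR H) forces E = True.
  (NOT E OR NOT G) forces G = False.
  (H OR NOT P) forces P = False.
  clause (NOT E OR H OR P) is falsified — backtrack.
So H = True.
  then (NOT H OR V) forces V = True.
  then (NOT G OR NOT H OR NOT V) forces G = False.
Set B = True.
  then (NOT B OR E OR G) forces E = True.
Set P = True.
All clauses satisfied.

H=T; V=T; B=T; G=F; P=T; E=T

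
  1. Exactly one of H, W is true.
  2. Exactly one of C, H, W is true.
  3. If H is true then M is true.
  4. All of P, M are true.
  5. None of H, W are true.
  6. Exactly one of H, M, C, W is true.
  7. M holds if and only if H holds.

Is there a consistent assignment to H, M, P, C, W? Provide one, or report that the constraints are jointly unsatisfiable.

Unsatisfiable — no assignment works.

Case H = True:
  Constraint (5) is violated (H=T) — contradiction.
Case H = False:
  (1) with H=F forces W = True.
  Constraint (5) is violated (W=T) — contradiction.
Both cases fail — unsatisfiable.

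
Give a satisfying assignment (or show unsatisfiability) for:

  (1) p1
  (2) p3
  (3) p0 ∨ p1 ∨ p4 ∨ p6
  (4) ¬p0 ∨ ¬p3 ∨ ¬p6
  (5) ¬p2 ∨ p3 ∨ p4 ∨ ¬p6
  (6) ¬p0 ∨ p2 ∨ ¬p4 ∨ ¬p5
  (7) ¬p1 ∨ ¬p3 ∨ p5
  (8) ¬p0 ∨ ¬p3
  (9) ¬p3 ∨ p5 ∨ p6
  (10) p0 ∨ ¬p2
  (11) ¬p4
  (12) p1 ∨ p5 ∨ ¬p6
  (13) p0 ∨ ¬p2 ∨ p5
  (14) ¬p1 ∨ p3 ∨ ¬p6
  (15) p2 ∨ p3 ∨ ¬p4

p0=F, p1=T, p2=F, p3=T, p4=F, p5=T, p6=T

Unit clause (p1) forces p1 = True.
Unit clause (p3) forces p3 = True.
In (¬p1 ∨ ¬p3 ∨ p5) only p5 is left, so p5 = True.
In (¬p0 ∨ ¬p3) only ¬p0 is left, so p0 = False.
In (p0 ∨ ¬p2) only ¬p2 is left, so p2 = False.
Unit clause (¬p4) forces p4 = False.
Set p6 = True.
All clauses satisfied.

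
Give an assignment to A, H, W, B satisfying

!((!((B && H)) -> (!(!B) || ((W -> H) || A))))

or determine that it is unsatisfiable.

A: False; H: False; W: True; B: False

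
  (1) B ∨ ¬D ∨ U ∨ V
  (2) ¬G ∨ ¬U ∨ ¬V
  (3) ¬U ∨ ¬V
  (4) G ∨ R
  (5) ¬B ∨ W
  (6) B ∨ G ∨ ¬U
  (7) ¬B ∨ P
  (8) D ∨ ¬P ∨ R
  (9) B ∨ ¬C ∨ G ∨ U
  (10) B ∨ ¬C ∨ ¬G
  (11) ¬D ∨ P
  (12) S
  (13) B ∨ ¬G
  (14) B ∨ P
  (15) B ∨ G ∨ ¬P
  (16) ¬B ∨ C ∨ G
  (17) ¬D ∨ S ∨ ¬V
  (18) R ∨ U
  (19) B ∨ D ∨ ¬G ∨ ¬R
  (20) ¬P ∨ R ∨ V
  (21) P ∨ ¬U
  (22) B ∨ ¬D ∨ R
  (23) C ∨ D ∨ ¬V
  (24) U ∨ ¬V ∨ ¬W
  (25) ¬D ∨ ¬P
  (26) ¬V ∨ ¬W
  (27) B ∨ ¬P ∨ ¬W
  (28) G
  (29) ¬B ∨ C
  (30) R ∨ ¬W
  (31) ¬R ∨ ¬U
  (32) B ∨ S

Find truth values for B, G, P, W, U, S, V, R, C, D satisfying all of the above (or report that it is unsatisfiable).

B: True, G: True, P: True, W: True, U: False, S: True, V: False, R: True, C: True, D: False

Unit clause (S) forces S = True.
Unit clause (G) forces G = True.
In (B ∨ ¬G) only B is left, so B = True.
In (¬B ∨ C) only C is left, so C = True.
In (¬B ∨ W) only W is left, so W = True.
In (¬B ∨ P) only P is left, so P = True.
In (¬D ∨ ¬P) only ¬D is left, so D = False.
In (¬V ∨ ¬W) only ¬V is left, so V = False.
In (R ∨ ¬W) only R is left, so R = True.
In (¬R ∨ ¬U) only ¬U is left, so U = False.
All clauses satisfied.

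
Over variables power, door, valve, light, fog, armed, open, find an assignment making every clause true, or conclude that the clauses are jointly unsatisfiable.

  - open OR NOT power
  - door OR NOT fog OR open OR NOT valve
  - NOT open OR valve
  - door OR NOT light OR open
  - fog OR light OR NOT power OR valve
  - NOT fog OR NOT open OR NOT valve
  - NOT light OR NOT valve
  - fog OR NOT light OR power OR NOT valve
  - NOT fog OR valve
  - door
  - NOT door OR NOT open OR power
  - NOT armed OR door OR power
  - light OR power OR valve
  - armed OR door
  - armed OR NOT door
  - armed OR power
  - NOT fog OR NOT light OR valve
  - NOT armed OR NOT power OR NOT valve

Unit clause (door) forces door = True.
In (armed OR NOT door) only armed is left, so armed = True.
Set power = False.
  then (NOT door OR NOT open OR power) forces open = False.
Set valve = True.
  then (NOT light OR NOT valve) forces light = False.
Set fog = True.
All clauses satisfied.

power: False; door: True; valve: True; light: False; fog: True; armed: True; open: False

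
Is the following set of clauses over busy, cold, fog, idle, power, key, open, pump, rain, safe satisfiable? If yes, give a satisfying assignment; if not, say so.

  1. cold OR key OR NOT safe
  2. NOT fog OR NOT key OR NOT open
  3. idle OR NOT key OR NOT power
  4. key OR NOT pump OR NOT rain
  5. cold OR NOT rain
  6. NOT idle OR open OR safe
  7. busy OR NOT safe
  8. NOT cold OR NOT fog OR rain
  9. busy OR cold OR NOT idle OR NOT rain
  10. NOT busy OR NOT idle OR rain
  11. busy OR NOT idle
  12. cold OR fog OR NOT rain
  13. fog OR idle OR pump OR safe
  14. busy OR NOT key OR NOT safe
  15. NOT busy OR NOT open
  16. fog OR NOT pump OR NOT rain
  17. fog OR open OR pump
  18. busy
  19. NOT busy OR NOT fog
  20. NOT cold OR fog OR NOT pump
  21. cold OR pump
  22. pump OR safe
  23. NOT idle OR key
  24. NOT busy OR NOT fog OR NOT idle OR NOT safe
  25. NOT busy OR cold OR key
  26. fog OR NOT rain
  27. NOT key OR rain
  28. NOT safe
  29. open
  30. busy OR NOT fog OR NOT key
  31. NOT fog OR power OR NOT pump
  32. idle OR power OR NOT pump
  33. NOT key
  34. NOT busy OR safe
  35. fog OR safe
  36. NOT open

No satisfying assignment exists.

Case open = True:
  Clause (NOT open) is falsified — contradiction.
Case open = False:
  Clause (open) is falsified — contradiction.
Both cases fail, so the formula is unsatisfiable.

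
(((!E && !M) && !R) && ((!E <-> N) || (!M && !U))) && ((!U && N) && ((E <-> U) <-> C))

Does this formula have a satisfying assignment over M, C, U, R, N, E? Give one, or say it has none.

M=F, C=T, U=F, R=F, N=T, E=F

  ((!E && !M) && !R) && ((!E <-> N) || (!M && !U)) = True
    (!E && !M) && !R = True
      !E && !M = True
        !E = True
        !M = True
      !R = True
    (!E <-> N) || (!M && !U) = True
      !E <-> N = True
        !E = True
      !M && !U = True
        !M = True
        !U = True
  (!U && N) && ((E <-> U) <-> C) = True
    !U && N = True
      !U = True
    (E <-> U) <-> C = True
      E <-> U = True
Both conjuncts True, so the formula holds.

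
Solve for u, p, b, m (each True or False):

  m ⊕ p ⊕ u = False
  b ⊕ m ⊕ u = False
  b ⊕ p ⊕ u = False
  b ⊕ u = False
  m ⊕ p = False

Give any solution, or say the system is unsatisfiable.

u = False, p = False, b = False, m = False

m ⊕ p ⊕ u = F ⊕ F ⊕ F = False ✓
b ⊕ m ⊕ u = F ⊕ F ⊕ F = False ✓
b ⊕ p ⊕ u = F ⊕ F ⊕ F = False ✓
b ⊕ u = F ⊕ F = False ✓
m ⊕ p = F ⊕ F = False ✓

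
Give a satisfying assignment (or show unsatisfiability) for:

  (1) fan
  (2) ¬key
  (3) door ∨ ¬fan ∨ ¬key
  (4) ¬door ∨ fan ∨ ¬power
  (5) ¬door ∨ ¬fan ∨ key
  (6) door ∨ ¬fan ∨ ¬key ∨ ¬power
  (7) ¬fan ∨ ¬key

power=F; fan=T; door=F; key=F

Unit clause (fan) forces fan = True.
Unit clause (¬key) forces key = False.
In (¬door ∨ ¬fan ∨ key) only ¬door is left, so door = False.
Set power = False.
Check each clause:
  (fan): fan holds.
  (¬key): ¬key holds.
  (door ∨ ¬fan ∨ ¬key): ¬key holds.
  (¬door ∨ fan ∨ ¬power): ¬door holds.
  (¬door ∨ ¬fan ∨ key): ¬door holds.
  (door ∨ ¬fan ∨ ¬key ∨ ¬power): ¬key holds.
  (¬fan ∨ ¬key): ¬key holds.
All clauses satisfied.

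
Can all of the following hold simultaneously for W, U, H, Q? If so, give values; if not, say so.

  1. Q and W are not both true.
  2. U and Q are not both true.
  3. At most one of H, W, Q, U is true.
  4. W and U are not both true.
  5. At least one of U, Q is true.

W=F, U=F, H=F, Q=T

  (1) Q=T, W=F — not both ✓
  (2) U=F, Q=T — not both ✓
  (3) {H, W, Q, U}: 1 true — at most one ✓
  (4) W=F, U=F — not both ✓
  (5) {U, Q}: 1 true — at least one ✓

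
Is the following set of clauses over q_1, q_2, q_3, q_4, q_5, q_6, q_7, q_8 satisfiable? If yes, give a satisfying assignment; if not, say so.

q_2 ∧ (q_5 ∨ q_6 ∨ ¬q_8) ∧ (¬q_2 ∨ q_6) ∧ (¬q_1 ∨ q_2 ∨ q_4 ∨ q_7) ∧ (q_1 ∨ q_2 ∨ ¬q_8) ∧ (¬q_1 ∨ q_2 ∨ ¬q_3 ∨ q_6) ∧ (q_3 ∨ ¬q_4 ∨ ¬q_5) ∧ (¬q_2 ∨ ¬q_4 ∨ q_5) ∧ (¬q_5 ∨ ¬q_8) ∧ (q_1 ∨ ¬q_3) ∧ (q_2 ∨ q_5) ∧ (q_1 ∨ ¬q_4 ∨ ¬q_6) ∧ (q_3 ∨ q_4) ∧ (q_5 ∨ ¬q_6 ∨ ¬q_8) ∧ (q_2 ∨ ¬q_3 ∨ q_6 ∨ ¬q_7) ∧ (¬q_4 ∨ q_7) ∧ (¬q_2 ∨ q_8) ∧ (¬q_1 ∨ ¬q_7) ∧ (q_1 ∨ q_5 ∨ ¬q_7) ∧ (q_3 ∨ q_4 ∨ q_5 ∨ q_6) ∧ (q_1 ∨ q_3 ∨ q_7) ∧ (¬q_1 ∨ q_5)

Case q_2 = True:
  (¬q_2 ∨ q_6) forces q_6 = True.
  (¬q_2 ∨ q_8) forces q_8 = True.
  (¬q_5 ∨ ¬q_8) forces q_5 = False.
  Clause (q_5 ∨ ¬q_6 ∨ ¬q_8) is falsified — contradiction.
Case q_2 = False:
  Clause (q_2) is falsified — contradiction.
Both cases fail, so the formula is unsatisfiable.

The formula is unsatisfiable.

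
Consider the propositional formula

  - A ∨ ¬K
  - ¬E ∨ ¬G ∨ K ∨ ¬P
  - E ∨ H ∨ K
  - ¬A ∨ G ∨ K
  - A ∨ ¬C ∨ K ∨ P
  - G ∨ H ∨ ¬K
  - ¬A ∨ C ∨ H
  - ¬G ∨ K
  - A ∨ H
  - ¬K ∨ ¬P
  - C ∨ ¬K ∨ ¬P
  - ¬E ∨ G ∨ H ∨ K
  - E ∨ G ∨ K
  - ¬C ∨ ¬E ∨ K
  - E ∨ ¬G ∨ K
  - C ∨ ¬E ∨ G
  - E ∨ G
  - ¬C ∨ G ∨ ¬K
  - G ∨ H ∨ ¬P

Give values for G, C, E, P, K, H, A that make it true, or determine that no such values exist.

G=T, C=F, E=T, P=F, K=T, H=T, A=T

Set G = True.
  then (¬G ∨ K) forces K = True.
  then (¬K ∨ ¬P) forces P = False.
  then (A ∨ ¬K) forces A = True.
Set C = False.
  then (¬A ∨ C ∨ H) forces H = True.
Set E = True.
All clauses satisfied.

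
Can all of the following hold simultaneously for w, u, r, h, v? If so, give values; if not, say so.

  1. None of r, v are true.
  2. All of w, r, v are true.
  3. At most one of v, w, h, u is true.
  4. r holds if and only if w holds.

Case r = True:
  Constraint (1) is violated (r=T) — contradiction.
Case r = False:
  Constraint (2) is violated (r=F) — contradiction.
Both cases fail — unsatisfiable.

Unsatisfiable — no assignment works.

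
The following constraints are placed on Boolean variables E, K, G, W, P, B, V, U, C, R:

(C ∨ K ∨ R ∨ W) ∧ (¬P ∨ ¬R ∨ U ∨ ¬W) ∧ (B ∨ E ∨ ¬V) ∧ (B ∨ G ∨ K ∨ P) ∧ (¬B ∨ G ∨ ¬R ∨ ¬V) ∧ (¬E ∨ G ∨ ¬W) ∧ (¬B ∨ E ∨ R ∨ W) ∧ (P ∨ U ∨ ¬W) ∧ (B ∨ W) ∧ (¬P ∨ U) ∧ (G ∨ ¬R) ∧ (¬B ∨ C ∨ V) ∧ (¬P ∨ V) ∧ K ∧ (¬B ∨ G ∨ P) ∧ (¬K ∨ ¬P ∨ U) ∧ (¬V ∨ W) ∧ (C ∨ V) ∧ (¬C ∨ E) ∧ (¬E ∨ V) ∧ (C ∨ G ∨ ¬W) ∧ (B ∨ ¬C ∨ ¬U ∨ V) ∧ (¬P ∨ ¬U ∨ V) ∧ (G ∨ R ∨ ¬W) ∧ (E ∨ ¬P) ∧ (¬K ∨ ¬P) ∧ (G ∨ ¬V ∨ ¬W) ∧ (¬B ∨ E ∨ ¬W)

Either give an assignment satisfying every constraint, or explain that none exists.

Unit clause (K) forces K = True.
In (¬K ∨ ¬P) only ¬P is left, so P = False.
Set E = True.
  then (¬E ∨ V) forces V = True.
  then (¬V ∨ W) forces W = True.
  then (G ∨ ¬V ∨ ¬W) forces G = True.
  then (P ∨ U ∨ ¬W) forces U = True.
Set B = True.
Set C = True.
Set R = False.
All clauses satisfied.

E = True, K = True, G = True, W = True, P = False, B = True, V = True, U = True, C = True, R = False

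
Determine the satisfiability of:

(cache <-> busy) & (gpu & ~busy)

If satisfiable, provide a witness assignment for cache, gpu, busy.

cache = False; gpu = True; busy = False

  cache <-> busy = True
  gpu & ~busy = True
    ~busy = True
Both conjuncts True, so the formula holds.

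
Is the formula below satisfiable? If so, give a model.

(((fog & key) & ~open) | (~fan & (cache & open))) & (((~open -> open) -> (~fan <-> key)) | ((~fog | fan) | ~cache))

cache: False; open: False; key: True; fan: False; fog: True

  ((fog & key) & ~open) | (~fan & (cache & open)) = True
    (fog & key) & ~open = True
      fog & key = True
      ~open = True
    ~fan & (cache & open) = False
      ~fan = True
      cache & open = False
  ((~open -> open) -> (~fan <-> key)) | ((~fog | fan) | ~cache) = True
    (~open -> open) -> (~fan <-> key) = True
      ~open -> open = False
        ~open = True
      ~fan <-> key = True
        ~fan = True
    (~fog | fan) | ~cache = True
      ~fog | fan = False
        ~fog = False
      ~cache = True
Both conjuncts True, so the formula holds.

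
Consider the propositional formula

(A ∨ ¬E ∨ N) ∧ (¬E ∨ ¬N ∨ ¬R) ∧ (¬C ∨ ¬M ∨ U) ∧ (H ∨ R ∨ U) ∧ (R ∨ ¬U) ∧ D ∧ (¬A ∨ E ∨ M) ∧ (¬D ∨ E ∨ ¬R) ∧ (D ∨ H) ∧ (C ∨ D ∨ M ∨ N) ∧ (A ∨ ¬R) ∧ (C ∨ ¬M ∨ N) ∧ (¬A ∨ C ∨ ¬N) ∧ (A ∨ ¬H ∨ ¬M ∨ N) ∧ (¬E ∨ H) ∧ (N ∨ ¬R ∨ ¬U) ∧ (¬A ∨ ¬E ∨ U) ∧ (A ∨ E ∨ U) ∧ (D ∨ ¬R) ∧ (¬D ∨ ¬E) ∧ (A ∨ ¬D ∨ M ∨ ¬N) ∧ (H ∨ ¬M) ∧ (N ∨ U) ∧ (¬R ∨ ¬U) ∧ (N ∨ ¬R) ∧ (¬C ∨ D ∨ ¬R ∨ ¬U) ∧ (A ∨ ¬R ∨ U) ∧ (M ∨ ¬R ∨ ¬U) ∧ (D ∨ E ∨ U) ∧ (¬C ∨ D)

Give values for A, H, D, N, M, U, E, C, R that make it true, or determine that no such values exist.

No satisfying assignment exists.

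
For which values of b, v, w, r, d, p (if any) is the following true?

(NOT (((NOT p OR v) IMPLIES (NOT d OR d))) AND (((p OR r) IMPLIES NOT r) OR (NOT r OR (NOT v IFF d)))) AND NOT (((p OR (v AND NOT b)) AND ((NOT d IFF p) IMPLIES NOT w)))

Unsatisfiable

The conjunct NOT (((NOT p OR v) IMPLIES (NOT d OR d))) is unsatisfiable on its own:
  v=F, d=F, p=F: evaluates to False.
  v=F, d=F, p=T: evaluates to False.
  v=F, d=T, p=F: evaluates to False.
  v=F, d=T, p=T: evaluates to False.
  v=T, d=F, p=F: evaluates to False.
  v=T, d=F, p=T: evaluates to False.
  v=T, d=T, p=F: evaluates to False.
  v=T, d=T, p=T: evaluates to False.
So the whole conjunction is unsatisfiable.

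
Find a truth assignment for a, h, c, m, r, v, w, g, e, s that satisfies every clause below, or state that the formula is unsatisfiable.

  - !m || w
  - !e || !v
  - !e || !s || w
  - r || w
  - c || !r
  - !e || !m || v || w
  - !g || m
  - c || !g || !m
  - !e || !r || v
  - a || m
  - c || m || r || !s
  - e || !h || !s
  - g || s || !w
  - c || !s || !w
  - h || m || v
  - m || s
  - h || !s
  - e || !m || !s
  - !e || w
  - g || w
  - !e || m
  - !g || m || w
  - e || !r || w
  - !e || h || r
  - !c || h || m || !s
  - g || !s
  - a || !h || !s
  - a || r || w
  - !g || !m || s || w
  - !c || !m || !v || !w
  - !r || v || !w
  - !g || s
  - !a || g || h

a = True; h = True; c = True; m = True; r = False; v = False; w = True; g = True; e = True; s = True

Set a = True.
Try h = False:
  (h || !s) forces s = False.
  (m || s) forces m = True.
  (!m || w) forces w = True.
  (g || s || !w) forces g = True.
  clause (!g || s) is falsified — backtrack.
So h = True.
Try c = False:
  (c || !r) forces r = False.
  (r || w) forces w = True.
  (c || !s || !w) forces s = False.
  (g || s || !w) forces g = True.
  clause (!g || s) is falsified — backtrack.
So c = True.
Try m = False:
  (!g || m) forces g = False.
  (m || s) forces s = True.
  clause (g || !s) is falsified — backtrack.
So m = True.
  then (!m || w) forces w = True.
  then (!c || !m || !v || !w) forces v = False.
  then (!r || v || !w) forces r = False.
Set g = True.
  then (!g || s) forces s = True.
  then (e || !h || !s) forces e = True.
All clauses satisfied.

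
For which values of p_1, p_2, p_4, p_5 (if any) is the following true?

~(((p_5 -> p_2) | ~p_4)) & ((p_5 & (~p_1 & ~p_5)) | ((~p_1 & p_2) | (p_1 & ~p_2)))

p_1 = True, p_2 = False, p_4 = True, p_5 = True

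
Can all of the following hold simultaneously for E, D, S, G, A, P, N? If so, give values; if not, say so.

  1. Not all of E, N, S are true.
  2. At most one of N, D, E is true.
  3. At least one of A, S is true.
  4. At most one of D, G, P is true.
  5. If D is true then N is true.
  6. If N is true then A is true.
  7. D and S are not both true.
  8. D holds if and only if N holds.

E = False; D = False; S = False; G = False; A = True; P = True; N = False

  (1) {E, N, S}: 0/3 true — not all ✓
  (2) {N, D, E}: 0 true — at most one ✓
  (3) {A, S}: 1 true — at least one ✓
  (4) {D, G, P}: 1 true — at most one ✓
  (5) D=F ⇒ N: vacuous ✓
  (6) N=F ⇒ A: vacuous ✓
  (7) D=F, S=F — not both ✓
  (8) D=F, N=F — same ✓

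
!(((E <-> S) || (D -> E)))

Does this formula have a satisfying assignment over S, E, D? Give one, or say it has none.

S = True; E = False; D = True

  !(((E <-> S) || (D -> E))) = True
    (E <-> S) || (D -> E) = False
      E <-> S = False
      D -> E = False
The formula evaluates to True.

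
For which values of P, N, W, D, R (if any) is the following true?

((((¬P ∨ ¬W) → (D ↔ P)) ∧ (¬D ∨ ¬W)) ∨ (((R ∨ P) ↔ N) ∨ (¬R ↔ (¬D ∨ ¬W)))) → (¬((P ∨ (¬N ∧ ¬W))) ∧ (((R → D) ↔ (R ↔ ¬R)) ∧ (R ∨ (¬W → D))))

P = False, N = False, W = True, D = False, R = True

  ((((¬P ∨ ¬W) → (D ↔ P)) ∧ (¬D ∨ ¬W)) ∨ (((R ∨ P) ↔ N) ∨ (¬R ↔ (¬D ∨ ¬W)))) → (¬((P ∨ (¬N ∧ ¬W))) ∧ (((R → D) ↔ (R ↔ ¬R)) ∧ (R ∨ (¬W → D)))) = True
    (((¬P ∨ ¬W) → (D ↔ P)) ∧ (¬D ∨ ¬W)) ∨ (((R ∨ P) ↔ N) ∨ (¬R ↔ (¬D ∨ ¬W))) = True
      ((¬P ∨ ¬W) → (D ↔ P)) ∧ (¬D ∨ ¬W) = True
        (¬P ∨ ¬W) → (D ↔ P) = True
          ¬P ∨ ¬W = True
            ¬P = True
            ¬W = False
          D ↔ P = True
        ¬D ∨ ¬W = True
          ¬D = True
          ¬W = False
      ((R ∨ P) ↔ N) ∨ (¬R ↔ (¬D ∨ ¬W)) = False
        (R ∨ P) ↔ N = False
          R ∨ P = True
        ¬R ↔ (¬D ∨ ¬W) = False
          ¬R = False
          ¬D ∨ ¬W = True
            ¬D = True
            ¬W = False
    ¬((P ∨ (¬N ∧ ¬W))) ∧ (((R → D) ↔ (R ↔ ¬R)) ∧ (R ∨ (¬W → D))) = True
      ¬((P ∨ (¬N ∧ ¬W))) = True
        P ∨ (¬N ∧ ¬W) = False
          ¬N ∧ ¬W = False
            ¬N = True
            ¬W = False
      ((R → D) ↔ (R ↔ ¬R)) ∧ (R ∨ (¬W → D)) = True
        (R → D) ↔ (R ↔ ¬R) = True
          R → D = False
          R ↔ ¬R = False
            ¬R = False
        R ∨ (¬W → D) = True
          ¬W → D = True
            ¬W = False
The formula evaluates to True.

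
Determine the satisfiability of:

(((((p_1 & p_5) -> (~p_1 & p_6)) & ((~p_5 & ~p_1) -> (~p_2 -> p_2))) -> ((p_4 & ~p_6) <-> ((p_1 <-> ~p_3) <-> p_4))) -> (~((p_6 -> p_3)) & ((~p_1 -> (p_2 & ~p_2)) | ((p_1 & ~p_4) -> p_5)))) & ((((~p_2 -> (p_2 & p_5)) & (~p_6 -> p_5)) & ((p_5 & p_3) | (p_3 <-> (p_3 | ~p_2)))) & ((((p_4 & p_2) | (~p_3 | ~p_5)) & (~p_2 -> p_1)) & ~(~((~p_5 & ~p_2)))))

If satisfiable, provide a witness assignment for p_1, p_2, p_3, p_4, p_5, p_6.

Case p_2 = True: the conjunct ~(~((~p_5 & ~p_2))) becomes ~(~False) = False.
Case p_2 = False: the conjunct ~p_2 -> (p_2 & p_5) becomes ~False -> (False & p_5) = False.
Both cases fail — unsatisfiable.

The formula is unsatisfiable.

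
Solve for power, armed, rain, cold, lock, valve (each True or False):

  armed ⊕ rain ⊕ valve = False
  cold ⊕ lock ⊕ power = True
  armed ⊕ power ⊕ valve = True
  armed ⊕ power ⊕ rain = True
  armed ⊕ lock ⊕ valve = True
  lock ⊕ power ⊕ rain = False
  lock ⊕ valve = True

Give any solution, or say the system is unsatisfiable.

power=T; armed=F; rain=F; cold=T; lock=T; valve=F

armed ⊕ rain ⊕ valve = F ⊕ F ⊕ F = False ✓
cold ⊕ lock ⊕ power = T ⊕ T ⊕ T = True ✓
armed ⊕ power ⊕ valve = F ⊕ T ⊕ F = True ✓
armed ⊕ power ⊕ rain = F ⊕ T ⊕ F = True ✓
armed ⊕ lock ⊕ valve = F ⊕ T ⊕ F = True ✓
lock ⊕ power ⊕ rain = T ⊕ T ⊕ F = False ✓
lock ⊕ valve = T ⊕ F = True ✓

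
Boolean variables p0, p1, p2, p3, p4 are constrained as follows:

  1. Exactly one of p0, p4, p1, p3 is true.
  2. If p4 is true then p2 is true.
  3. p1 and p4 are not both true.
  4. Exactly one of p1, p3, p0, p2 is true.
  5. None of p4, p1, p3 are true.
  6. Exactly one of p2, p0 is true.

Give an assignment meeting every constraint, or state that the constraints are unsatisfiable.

p0 = True, p1 = False, p2 = False, p3 = False, p4 = False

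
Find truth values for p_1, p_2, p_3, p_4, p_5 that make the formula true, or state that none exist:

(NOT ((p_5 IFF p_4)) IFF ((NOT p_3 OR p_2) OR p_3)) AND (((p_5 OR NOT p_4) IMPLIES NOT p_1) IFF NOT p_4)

p_1: False, p_2: True, p_3: True, p_4: False, p_5: True

  NOT ((p_5 IFF p_4)) IFF ((NOT p_3 OR p_2) OR p_3) = True
    NOT ((p_5 IFF p_4)) = True
      p_5 IFF p_4 = False
    (NOT p_3 OR p_2) OR p_3 = True
      NOT p_3 OR p_2 = True
        NOT p_3 = False
  ((p_5 OR NOT p_4) IMPLIES NOT p_1) IFF NOT p_4 = True
    (p_5 OR NOT p_4) IMPLIES NOT p_1 = True
      p_5 OR NOT p_4 = True
        NOT p_4 = True
      NOT p_1 = True
    NOT p_4 = True
Both conjuncts True, so the formula holds.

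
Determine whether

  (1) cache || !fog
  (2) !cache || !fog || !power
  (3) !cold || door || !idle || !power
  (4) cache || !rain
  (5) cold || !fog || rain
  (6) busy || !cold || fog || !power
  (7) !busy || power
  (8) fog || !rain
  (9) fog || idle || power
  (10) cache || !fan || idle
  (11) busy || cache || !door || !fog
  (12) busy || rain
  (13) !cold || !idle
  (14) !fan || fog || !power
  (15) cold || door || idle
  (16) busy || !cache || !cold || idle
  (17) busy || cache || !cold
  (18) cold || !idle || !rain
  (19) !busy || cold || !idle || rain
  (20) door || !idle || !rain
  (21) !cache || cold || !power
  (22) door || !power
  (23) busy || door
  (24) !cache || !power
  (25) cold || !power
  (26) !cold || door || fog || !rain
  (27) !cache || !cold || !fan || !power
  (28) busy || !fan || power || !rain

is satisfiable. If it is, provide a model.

fog=T, door=T, rain=T, idle=F, power=F, busy=F, cache=T, cold=F, fan=F

Set fog = True.
  then (cache || !fog) forces cache = True.
  then (!cache || !fog || !power) forces power = False.
  then (!busy || power) forces busy = False.
  then (busy || rain) forces rain = True.
  then (busy || door) forces door = True.
  then (busy || !fan || power || !rain) forces fan = False.
Set idle = False.
  then (busy || !cache || !cold || idle) forces cold = False.
All clauses satisfied.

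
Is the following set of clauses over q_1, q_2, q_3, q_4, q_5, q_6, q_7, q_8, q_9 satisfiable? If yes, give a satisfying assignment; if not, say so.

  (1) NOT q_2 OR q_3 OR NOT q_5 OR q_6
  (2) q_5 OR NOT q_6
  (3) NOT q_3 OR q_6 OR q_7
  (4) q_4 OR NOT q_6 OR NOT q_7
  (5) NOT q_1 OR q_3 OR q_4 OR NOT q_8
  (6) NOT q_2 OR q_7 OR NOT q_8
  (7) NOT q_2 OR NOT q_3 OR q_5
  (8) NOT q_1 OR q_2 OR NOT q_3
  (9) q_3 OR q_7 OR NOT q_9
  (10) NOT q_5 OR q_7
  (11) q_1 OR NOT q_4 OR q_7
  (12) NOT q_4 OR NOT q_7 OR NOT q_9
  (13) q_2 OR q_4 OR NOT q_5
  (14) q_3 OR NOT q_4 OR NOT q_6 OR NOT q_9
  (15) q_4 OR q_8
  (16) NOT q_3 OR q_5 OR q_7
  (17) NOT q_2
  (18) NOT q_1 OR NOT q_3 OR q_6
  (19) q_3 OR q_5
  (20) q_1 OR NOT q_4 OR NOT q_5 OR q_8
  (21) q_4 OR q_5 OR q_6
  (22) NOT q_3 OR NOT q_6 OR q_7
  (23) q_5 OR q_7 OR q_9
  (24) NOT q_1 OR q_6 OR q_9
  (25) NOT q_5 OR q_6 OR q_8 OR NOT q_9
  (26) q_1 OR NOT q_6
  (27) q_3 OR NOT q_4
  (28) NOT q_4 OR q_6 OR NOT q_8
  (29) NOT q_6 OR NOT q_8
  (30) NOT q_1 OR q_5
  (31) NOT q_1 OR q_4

q_1: False, q_2: False, q_3: True, q_4: True, q_5: False, q_6: False, q_7: True, q_8: False, q_9: False

Unit clause (NOT q_2) forces q_2 = False.
Set q_1 = False.
  then (q_1 OR NOT q_6) forces q_6 = False.
Try q_3 = False:
  (q_3 OR q_5) forces q_5 = True.
  (NOT q_5 OR q_7) forces q_7 = True.
  (q_2 OR q_4 OR NOT q_5) forces q_4 = True.
  clause (q_3 OR NOT q_4) is falsified — backtrack.
So q_3 = True.
  then (NOT q_3 OR q_6 OR q_7) forces q_7 = True.
Set q_4 = True.
  then (NOT q_4 OR NOT q_7 OR NOT q_9) forces q_9 = False.
  then (NOT q_4 OR q_6 OR NOT q_8) forces q_8 = False.
  then (q_1 OR NOT q_4 OR NOT q_5 OR q_8) forces q_5 = False.
All clauses satisfied.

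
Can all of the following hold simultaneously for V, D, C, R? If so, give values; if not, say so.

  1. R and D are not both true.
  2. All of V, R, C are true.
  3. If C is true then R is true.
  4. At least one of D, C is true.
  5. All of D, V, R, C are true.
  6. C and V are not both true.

Case C = True:
  (2) forces V = True.
  Constraint (6) is violated (C=T, V=T) — contradiction.
Case C = False:
  Constraint (2) is violated (C=F) — contradiction.
Both cases fail — unsatisfiable.

No satisfying assignment exists.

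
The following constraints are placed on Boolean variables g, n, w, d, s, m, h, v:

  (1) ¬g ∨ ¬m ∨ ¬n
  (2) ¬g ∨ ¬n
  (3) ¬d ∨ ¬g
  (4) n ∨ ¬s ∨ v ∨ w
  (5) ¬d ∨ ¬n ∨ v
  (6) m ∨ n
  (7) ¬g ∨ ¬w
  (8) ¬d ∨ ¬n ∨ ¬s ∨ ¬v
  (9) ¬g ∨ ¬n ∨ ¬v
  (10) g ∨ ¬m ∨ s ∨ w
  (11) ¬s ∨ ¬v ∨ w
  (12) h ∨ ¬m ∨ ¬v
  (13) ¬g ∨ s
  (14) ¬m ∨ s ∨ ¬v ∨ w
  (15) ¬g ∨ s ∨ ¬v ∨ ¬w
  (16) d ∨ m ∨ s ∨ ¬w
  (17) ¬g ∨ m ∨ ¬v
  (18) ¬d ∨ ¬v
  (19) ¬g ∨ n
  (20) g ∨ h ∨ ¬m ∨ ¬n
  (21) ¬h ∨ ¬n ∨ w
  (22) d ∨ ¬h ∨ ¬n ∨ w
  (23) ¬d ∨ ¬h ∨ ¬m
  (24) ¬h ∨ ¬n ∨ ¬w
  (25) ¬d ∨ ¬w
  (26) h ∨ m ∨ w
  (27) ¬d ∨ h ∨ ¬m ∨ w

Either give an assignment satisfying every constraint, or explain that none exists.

Try g = True:
  (¬g ∨ ¬n) forces n = False.
  clause (¬g ∨ n) is falsified — backtrack.
So g = False.
Set n = False.
  then (m ∨ n) forces m = True.
Try w = False:
  (g ∨ ¬m ∨ s ∨ w) forces s = True.
  (n ∨ ¬s ∨ v ∨ w) forces v = True.
  clause (¬s ∨ ¬v ∨ w) is falsified — backtrack.
So w = True.
  then (¬d ∨ ¬w) forces d = False.
Set s = True.
Set h = True.
Set v = False.
All clauses satisfied.

g = False, n = False, w = True, d = False, s = True, m = True, h = True, v = False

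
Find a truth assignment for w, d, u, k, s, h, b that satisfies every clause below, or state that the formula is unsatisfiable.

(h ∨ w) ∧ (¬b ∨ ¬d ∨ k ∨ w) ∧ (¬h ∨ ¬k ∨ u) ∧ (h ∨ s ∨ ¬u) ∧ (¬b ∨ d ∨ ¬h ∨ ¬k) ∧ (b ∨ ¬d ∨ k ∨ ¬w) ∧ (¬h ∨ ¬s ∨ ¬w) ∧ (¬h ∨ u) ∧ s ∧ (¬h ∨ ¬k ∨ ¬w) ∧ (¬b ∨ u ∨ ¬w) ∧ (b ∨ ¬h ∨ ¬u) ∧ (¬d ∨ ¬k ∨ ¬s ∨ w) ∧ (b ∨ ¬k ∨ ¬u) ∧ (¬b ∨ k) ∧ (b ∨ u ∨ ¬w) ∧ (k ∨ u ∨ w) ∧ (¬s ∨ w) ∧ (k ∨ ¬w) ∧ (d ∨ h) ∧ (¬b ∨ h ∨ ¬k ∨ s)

w = True, d = True, u = True, k = True, s = True, h = False, b = True

Unit clause (s) forces s = True.
In (¬s ∨ w) only w is left, so w = True.
In (k ∨ ¬w) only k is left, so k = True.
In (¬h ∨ ¬s ∨ ¬w) only ¬h is left, so h = False.
In (d ∨ h) only d is left, so d = True.
Set u = True.
  then (b ∨ ¬k ∨ ¬u) forces b = True.
All clauses satisfied.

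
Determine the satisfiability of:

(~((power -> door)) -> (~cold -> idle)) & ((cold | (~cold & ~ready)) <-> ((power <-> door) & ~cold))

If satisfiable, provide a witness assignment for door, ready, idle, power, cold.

door = True, ready = False, idle = True, power = True, cold = False

  ~((power -> door)) -> (~cold -> idle) = True
    ~((power -> door)) = False
      power -> door = True
    ~cold -> idle = True
      ~cold = True
  (cold | (~cold & ~ready)) <-> ((power <-> door) & ~cold) = True
    cold | (~cold & ~ready) = True
      ~cold & ~ready = True
        ~cold = True
        ~ready = True
    (power <-> door) & ~cold = True
      power <-> door = True
      ~cold = True
Both conjuncts True, so the formula holds.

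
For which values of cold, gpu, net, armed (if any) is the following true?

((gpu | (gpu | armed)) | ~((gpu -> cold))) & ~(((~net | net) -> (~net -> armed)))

cold: False, gpu: True, net: False, armed: False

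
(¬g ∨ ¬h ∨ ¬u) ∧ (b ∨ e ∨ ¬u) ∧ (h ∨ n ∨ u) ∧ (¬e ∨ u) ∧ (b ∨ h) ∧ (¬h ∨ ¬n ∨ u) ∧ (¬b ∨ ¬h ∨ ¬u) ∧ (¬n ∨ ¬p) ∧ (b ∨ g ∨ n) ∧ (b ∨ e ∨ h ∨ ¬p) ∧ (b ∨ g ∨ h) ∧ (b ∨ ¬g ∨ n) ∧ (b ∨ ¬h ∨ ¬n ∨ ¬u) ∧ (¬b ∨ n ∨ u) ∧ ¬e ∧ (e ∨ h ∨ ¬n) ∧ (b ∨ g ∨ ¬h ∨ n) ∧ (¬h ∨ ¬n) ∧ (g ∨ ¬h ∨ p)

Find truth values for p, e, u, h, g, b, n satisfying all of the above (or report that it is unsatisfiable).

p = False, e = False, u = True, h = False, g = True, b = True, n = False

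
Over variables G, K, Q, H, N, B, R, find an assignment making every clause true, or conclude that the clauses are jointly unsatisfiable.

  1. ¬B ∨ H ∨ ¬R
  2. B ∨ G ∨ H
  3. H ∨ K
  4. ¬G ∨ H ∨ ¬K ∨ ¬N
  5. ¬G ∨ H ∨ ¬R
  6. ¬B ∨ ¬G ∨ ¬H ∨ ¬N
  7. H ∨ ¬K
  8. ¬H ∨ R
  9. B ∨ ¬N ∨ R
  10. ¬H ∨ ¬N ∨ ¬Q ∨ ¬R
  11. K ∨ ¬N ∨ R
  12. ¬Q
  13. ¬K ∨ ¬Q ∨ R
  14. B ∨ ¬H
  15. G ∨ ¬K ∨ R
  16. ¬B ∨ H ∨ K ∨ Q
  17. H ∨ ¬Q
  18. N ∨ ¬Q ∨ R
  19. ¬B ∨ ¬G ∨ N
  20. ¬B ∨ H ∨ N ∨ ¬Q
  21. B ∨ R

G = False, K = True, Q = False, H = True, N = False, B = True, R = True

Unit clause (¬Q) forces Q = False.
Set G = False.
Set K = True.
  then (H ∨ ¬K) forces H = True.
  then (¬H ∨ R) forces R = True.
  then (B ∨ ¬H) forces B = True.
Set N = False.
All clauses satisfied.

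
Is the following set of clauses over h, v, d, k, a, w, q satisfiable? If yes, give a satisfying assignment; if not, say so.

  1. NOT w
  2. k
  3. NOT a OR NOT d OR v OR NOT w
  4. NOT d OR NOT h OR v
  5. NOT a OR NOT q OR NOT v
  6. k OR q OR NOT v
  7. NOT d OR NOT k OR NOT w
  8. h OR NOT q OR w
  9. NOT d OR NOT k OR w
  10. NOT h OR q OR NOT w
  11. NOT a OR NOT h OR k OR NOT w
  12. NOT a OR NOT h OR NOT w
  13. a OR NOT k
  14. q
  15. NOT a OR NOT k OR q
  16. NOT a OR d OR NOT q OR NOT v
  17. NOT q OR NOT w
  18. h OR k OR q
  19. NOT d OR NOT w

h = True; v = False; d = False; k = True; a = True; w = False; q = True

Unit clause (NOT w) forces w = False.
Unit clause (k) forces k = True.
In (NOT d OR NOT k OR w) only NOT d is left, so d = False.
In (a OR NOT k) only a is left, so a = True.
Unit clause (q) forces q = True.
In (NOT a OR d OR NOT q OR NOT v) only NOT v is left, so v = False.
In (h OR NOT q OR w) only h is left, so h = True.
All clauses satisfied.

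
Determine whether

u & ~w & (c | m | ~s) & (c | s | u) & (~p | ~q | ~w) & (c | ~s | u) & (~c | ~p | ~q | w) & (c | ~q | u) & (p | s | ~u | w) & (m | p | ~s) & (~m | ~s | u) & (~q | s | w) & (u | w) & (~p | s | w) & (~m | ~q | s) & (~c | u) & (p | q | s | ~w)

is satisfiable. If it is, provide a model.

Unit clause (u) forces u = True.
Unit clause (~w) forces w = False.
Set q = False.
Set m = True.
Try s = False:
  (p | s | ~u | w) forces p = True.
  clause (~p | s | w) is falsified — backtrack.
So s = True.
Set c = True.
Set p = True.
All clauses satisfied.

q = False; u = True; m = True; s = True; c = True; p = True; w = False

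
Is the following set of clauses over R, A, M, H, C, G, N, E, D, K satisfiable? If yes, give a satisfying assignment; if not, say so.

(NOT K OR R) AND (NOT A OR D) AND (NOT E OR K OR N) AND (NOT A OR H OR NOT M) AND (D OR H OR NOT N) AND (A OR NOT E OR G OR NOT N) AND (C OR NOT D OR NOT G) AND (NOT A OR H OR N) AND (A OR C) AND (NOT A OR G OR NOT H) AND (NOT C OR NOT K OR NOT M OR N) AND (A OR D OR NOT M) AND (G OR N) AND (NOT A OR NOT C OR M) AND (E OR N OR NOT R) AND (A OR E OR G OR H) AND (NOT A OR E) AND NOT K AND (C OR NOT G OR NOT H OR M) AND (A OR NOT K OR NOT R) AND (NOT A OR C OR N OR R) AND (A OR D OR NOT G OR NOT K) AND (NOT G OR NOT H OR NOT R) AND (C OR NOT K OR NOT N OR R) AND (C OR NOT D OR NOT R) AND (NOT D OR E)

R = True, A = False, M = True, H = False, C = True, G = True, N = True, E = True, D = True, K = False

Unit clause (NOT K) forces K = False.
Set R = True.
Set A = False.
  then (A OR C) forces C = True.
Set M = True.
  then (A OR D OR NOT M) forces D = True.
  then (NOT D OR E) forces E = True.
  then (NOT E OR K OR N) forces N = True.
  then (A OR NOT E OR G OR NOT N) forces G = True.
  then (NOT G OR NOT H OR NOT R) forces H = False.
All clauses satisfied.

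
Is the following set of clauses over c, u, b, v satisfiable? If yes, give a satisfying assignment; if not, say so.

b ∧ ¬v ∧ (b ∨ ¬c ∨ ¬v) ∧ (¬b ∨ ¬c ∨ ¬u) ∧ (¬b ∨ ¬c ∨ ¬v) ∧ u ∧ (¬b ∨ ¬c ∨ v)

c = False, u = True, b = True, v = False

Unit clause (b) forces b = True.
Unit clause (¬v) forces v = False.
Unit clause (u) forces u = True.
In (¬b ∨ ¬c ∨ v) only ¬c is left, so c = False.
Check each clause:
  (b): b holds.
  (¬v): ¬v holds.
  (b ∨ ¬c ∨ ¬v): b holds.
  (¬b ∨ ¬c ∨ ¬u): ¬c holds.
  (¬b ∨ ¬c ∨ ¬v): ¬c holds.
  (u): u holds.
  (¬b ∨ ¬c ∨ v): ¬c holds.
All clauses satisfied.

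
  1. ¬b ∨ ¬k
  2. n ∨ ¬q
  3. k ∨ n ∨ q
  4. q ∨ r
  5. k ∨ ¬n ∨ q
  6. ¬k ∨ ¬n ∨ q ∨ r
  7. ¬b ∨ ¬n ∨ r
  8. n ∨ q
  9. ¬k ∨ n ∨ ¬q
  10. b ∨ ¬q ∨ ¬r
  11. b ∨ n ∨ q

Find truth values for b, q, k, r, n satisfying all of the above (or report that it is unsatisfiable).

Set b = False.
Set q = True.
  then (n ∨ ¬q) forces n = True.
  then (b ∨ ¬q ∨ ¬r) forces r = False.
Set k = True.
All clauses satisfied.

b=F; q=T; k=T; r=F; n=T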